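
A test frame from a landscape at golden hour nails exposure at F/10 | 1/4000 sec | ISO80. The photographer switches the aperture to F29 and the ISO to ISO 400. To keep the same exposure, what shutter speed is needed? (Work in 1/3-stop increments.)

1/2500s

Aperture: f/10 → f/11 → f/13 → f/14 → f/16 → f/18 → f/20 → f/22 → f/25 → f/29 — 3 stops stopped down (darker).
ISO: 80 → 100 → 125 → 160 → 200 → 250 → 320 → 400 — 2 1/3 stops higher (brighter).
Net change so far: 2/3 stop darker. Offset with the shutter speed: 1/4000 → 1/3200 → 1/2500.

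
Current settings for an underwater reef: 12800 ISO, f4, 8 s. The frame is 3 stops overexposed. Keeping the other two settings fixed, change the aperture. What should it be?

Overexposed by 3 stops → need 3 stops darker.
Aperture: f/4 → f/5.6 → f/8 → f/11.

f/11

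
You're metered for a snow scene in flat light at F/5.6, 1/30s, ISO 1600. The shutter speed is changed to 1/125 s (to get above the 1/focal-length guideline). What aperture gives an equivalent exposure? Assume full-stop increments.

f/2.8

Shutter speed: 1/30 → 1/60 → 1/125 — 2 stops faster (darker).
Need 2 stops brighter from the aperture: f/5.6 → f/4 → f/2.8.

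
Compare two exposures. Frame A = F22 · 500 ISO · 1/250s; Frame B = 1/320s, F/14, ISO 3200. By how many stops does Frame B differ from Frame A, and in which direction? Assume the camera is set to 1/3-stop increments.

3 2/3 stops brighter

Aperture: f/22 → f/20 → f/18 → f/16 → f/14 — 1 1/3 stops opened up (brighter).
Shutter speed: 1/250 → 1/320 — 1/3 stop faster (darker).
ISO: 500 → 640 → 800 → 1000 → 1250 → 1600 → 2000 → 2500 → 3200 — 2 2/3 stops raised (brighter).
Net: +1 1/3 −1/3 +2 2/3 = +3 2/3 stops.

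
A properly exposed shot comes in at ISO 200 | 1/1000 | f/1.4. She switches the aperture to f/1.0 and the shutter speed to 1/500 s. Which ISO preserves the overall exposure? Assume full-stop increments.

ISO 50

Aperture: f/1.4 → f/1.0 — 1 stop larger aperture (brighter).
Shutter speed: 1/1000 → 1/500 — 1 stop longer (brighter).
Net change so far: 2 stops brighter. Offset with the ISO: 200 → 100 → 50.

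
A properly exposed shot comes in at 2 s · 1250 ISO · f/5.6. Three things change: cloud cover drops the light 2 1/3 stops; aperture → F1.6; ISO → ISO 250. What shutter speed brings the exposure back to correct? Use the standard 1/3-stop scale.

4 s

Scene light: 2 1/3 stops darker.
Aperture: f/5.6 → f/5 → f/4.5 → f/4 → f/3.5 → f/3.2 → f/2.8 → f/2.5 → f/2.2 → f/2 → f/1.8 → f/1.6 — 3 2/3 stops larger aperture (brighter).
ISO: 1250 → 1000 → 800 → 640 → 500 → 400 → 320 → 250 — 2 1/3 stops dropped (darker).
Net so far: 1 stop darker. Shutter speed: 2 → 2.5 → 3.2 → 4.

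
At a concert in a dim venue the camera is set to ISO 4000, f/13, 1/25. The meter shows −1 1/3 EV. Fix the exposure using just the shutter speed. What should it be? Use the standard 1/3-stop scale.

Underexposed by 1 1/3 stops → need 1 1/3 stops brighter.
Shutter speed: 1/25 → 1/20 → 1/15 → 1/13 → 1/10.

1/10s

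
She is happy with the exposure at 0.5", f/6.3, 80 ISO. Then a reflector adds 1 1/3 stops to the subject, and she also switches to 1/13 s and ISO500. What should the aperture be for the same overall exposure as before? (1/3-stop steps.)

f/10

Scene light: 1 1/3 stops brighter.
Shutter speed: 0.5 → 0.4 → 0.3 → 1/4 → 1/5 → 1/6 → 1/8 → 1/10 → 1/13 — 2 2/3 stops faster (darker).
ISO: 80 → 100 → 125 → 160 → 200 → 250 → 320 → 400 → 500 — 2 2/3 stops higher (brighter).
Net so far: 1 1/3 stops brighter. Aperture: f/6.3 → f/7.1 → f/8 → f/9 → f/10.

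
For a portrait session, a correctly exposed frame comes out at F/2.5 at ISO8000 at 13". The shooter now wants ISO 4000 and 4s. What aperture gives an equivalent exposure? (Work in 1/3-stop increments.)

f/1.0

ISO: 8000 → 6400 → 5000 → 4000 — 1 stop lower (darker).
Shutter speed: 13 → 10 → 8 → 6 → 5 → 4 — 1 2/3 stops shorter (darker).
Net change so far: 2 2/3 stops darker. Offset with the aperture: f/2.5 → f/2.2 → f/2 → f/1.8 → f/1.6 → f/1.4 → f/1.2 → f/1.1 → f/1.0.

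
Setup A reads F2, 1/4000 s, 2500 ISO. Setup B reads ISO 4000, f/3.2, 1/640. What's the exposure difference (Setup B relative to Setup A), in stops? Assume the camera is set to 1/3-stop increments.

Aperture: f/2 → f/2.2 → f/2.5 → f/2.8 → f/3.2 — 1 1/3 stops narrower (darker).
Shutter speed: 1/4000 → 1/3200 → 1/2500 → 1/2000 → 1/1600 → 1/1250 → 1/1000 → 1/800 → 1/640 — 2 2/3 stops longer (brighter).
ISO: 2500 → 3200 → 4000 — 2/3 stop raised (brighter).
Net: −1 1/3 +2 2/3 +2/3 = +2 stops.

2 stops brighter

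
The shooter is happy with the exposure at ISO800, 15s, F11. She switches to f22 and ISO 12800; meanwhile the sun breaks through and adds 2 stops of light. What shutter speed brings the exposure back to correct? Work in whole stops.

Scene light: 2 stops brighter.
Aperture: f/11 → f/16 → f/22 — 2 stops narrower (darker).
ISO: 800 → 1600 → 3200 → 6400 → 12800 — 4 stops higher (brighter).
Net so far: 4 stops brighter. Shutter speed: 15 → 8 → 4 → 2 → 1.

1 s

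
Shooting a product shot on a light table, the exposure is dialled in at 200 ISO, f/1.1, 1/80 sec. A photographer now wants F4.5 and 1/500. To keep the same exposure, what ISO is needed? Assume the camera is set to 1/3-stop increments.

Aperture: f/1.1 → f/1.2 → f/1.4 → f/1.6 → f/1.8 → f/2 → f/2.2 → f/2.5 → f/2.8 → f/3.2 → f/3.5 → f/4 → f/4.5 — 4 stops stopped down (darker).
Shutter speed: 1/80 → 1/100 → 1/125 → 1/160 → 1/200 → 1/250 → 1/320 → 1/400 → 1/500 — 2 2/3 stops shorter (darker).
Net change so far: 6 2/3 stops darker. Offset with the ISO: 200 → 250 → 320 → 400 → 500 → 640 → 800 → 1000 → 1250 → 1600 → 2000 → 2500 → 3200 → 4000 → 5000 → 6400 → 8000 → 10000 → 12800 → 16000 → 20000.

ISO 20000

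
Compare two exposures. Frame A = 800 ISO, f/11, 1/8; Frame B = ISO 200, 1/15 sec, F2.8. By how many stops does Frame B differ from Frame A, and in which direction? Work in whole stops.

1 stop brighter

Aperture: f/11 → f/8 → f/5.6 → f/4 → f/2.8 — 4 stops opened up (brighter).
Shutter speed: 1/8 → 1/15 — 1 stop shorter (darker).
ISO: 800 → 400 → 200 — 2 stops dropped (darker).
Net: +4 −1 −2 = +1 stop.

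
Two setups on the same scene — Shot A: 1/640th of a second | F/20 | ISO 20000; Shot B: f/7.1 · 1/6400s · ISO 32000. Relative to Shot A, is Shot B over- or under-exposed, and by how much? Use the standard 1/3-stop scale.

Aperture: f/20 → f/18 → f/16 → f/14 → f/13 → f/11 → f/10 → f/9 → f/8 → f/7.1 — 3 stops opened up (brighter).
Shutter speed: 1/640 → 1/800 → 1/1000 → 1/1250 → 1/1600 → 1/2000 → 1/2500 → 1/3200 → 1/4000 → 1/5000 → 1/6400 — 3 1/3 stops faster (darker).
ISO: 20000 → 25600 → 32000 — 2/3 stop raised (brighter).
Net: +3 −3 1/3 +2/3 = +1/3 stops.

1/3 stop brighter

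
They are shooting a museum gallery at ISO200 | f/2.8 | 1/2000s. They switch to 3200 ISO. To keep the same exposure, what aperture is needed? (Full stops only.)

ISO: 200 → 400 → 800 → 1600 → 3200 — 4 stops higher (brighter).
Need 4 stops darker from the aperture: f/2.8 → f/4 → f/5.6 → f/8 → f/11.

f/11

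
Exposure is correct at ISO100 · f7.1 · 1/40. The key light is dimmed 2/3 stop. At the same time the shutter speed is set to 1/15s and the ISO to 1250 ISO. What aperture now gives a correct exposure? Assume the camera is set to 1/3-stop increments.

f/32

Scene light: 2/3 stop darker.
Shutter speed: 1/40 → 1/30 → 1/25 → 1/20 → 1/15 — 1 1/3 stops longer (brighter).
ISO: 100 → 125 → 160 → 200 → 250 → 320 → 400 → 500 → 640 → 800 → 1000 → 1250 — 3 2/3 stops higher (brighter).
Net so far: 4 1/3 stops brighter. Aperture: f/7.1 → f/8 → f/9 → f/10 → f/11 → f/13 → f/14 → f/16 → f/18 → f/20 → f/22 → f/25 → f/29 → f/32.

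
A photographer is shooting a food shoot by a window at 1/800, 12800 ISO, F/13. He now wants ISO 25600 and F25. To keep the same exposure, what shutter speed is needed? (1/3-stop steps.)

1/400s

ISO: 12800 → 16000 → 20000 → 25600 — 1 stop raised (brighter).
Aperture: f/13 → f/14 → f/16 → f/18 → f/20 → f/22 → f/25 — 2 stops narrower (darker).
Net change so far: 1 stop darker. Offset with the shutter speed: 1/800 → 1/640 → 1/500 → 1/400.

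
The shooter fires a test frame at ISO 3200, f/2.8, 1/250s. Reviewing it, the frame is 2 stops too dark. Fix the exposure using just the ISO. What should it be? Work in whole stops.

Underexposed by 2 stops → need 2 stops brighter.
ISO: 3200 → 6400 → 12800.

ISO 12800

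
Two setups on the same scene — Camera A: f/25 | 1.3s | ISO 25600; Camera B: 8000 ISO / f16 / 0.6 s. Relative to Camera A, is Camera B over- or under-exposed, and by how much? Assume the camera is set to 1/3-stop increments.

1 1/3 stops darker

Aperture: f/25 → f/22 → f/20 → f/18 → f/16 — 1 1/3 stops opened up (brighter).
Shutter speed: 1.3 → 1 → 0.8 → 0.6 — 1 stop faster (darker).
ISO: 25600 → 20000 → 16000 → 12800 → 10000 → 8000 — 1 2/3 stops lower (darker).
Net: +1 1/3 −1 −1 2/3 = −1 1/3 stops.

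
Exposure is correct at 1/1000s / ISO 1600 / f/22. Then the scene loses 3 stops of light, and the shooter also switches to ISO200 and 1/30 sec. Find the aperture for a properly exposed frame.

f/16

Scene light: 3 stops darker.
ISO: 1600 → 800 → 400 → 200 — 3 stops dropped (darker).
Shutter speed: 1/1000 → 1/500 → 1/250 → 1/125 → 1/60 → 1/30 — 5 stops longer (brighter).
Net so far: 1 stop darker. Aperture: f/22 → f/16.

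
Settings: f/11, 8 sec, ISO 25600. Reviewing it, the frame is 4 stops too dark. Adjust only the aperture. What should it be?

Underexposed by 4 stops → need 4 stops brighter.
Aperture: f/11 → f/8 → f/5.6 → f/4 → f/2.8.

f/2.8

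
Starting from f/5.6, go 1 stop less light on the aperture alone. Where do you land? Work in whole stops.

Aperture: f/5.6 → f/8 — 1 stop stopped down (darker).

f/8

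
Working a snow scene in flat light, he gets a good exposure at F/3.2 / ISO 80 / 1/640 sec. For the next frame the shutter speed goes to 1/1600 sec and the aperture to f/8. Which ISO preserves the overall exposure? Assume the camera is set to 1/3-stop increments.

ISO 1250

Shutter speed: 1/640 → 1/800 → 1/1000 → 1/1250 → 1/1600 — 1 1/3 stops shorter (darker).
Aperture: f/3.2 → f/3.5 → f/4 → f/4.5 → f/5 → f/5.6 → f/6.3 → f/7.1 → f/8 — 2 2/3 stops smaller aperture (darker).
Net change so far: 4 stops darker. Offset with the ISO: 80 → 100 → 125 → 160 → 200 → 250 → 320 → 400 → 500 → 640 → 800 → 1000 → 1250.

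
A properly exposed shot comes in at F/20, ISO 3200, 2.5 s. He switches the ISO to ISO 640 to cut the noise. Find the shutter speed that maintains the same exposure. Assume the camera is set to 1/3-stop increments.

ISO: 3200 → 2500 → 2000 → 1600 → 1250 → 1000 → 800 → 640 — 2 1/3 stops lower (darker).
Need 2 1/3 stops brighter from the shutter speed: 2.5 → 3.2 → 4 → 5 → 6 → 8 → 10 → 13.

13 s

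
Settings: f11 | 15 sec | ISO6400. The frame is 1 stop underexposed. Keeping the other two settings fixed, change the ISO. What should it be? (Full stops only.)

Underexposed by 1 stop → need 1 stop brighter.
ISO: 6400 → 12800.

ISO 12800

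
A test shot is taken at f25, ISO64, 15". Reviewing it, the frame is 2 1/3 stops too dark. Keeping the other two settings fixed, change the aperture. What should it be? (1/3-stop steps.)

f/11

Underexposed by 2 1/3 stops → need 2 1/3 stops brighter.
Aperture: f/25 → f/22 → f/20 → f/18 → f/16 → f/14 → f/13 → f/11.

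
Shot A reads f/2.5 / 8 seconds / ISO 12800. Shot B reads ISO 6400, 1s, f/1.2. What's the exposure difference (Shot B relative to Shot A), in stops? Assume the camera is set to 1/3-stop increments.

2 stops darker

Aperture: f/2.5 → f/2.2 → f/2 → f/1.8 → f/1.6 → f/1.4 → f/1.2 — 2 stops larger aperture (brighter).
Shutter speed: 8 → 6 → 5 → 4 → 3.2 → 2.5 → 2 → 1.6 → 1.3 → 1 — 3 stops shorter (darker).
ISO: 12800 → 10000 → 8000 → 6400 — 1 stop dropped (darker).
Net: +2 −3 −1 = −2 stops.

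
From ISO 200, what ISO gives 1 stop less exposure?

ISO: 200 → 100 — 1 stop lower (darker).

ISO 100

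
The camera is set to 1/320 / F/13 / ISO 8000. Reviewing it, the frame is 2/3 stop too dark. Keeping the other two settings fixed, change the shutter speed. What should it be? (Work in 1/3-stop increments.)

1/200s

Underexposed by 2/3 stop → need 2/3 stop brighter.
Shutter speed: 1/320 → 1/250 → 1/200.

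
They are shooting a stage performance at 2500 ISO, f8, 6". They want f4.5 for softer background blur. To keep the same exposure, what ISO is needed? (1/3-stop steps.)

Aperture: f/8 → f/7.1 → f/6.3 → f/5.6 → f/5 → f/4.5 — 1 2/3 stops opened up (brighter).
Need 1 2/3 stops darker from the ISO: 2500 → 2000 → 1600 → 1250 → 1000 → 800.

ISO 800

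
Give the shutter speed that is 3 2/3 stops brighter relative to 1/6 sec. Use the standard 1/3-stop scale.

2 s

Shutter speed: 1/6 → 1/5 → 1/4 → 0.3 → 0.4 → 0.5 → 0.6 → 0.8 → 1 → 1.3 → 1.6 → 2 — 3 2/3 stops longer (brighter).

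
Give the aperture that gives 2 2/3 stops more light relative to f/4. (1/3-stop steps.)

f/1.6

Aperture: f/4 → f/3.5 → f/3.2 → f/2.8 → f/2.5 → f/2.2 → f/2 → f/1.8 → f/1.6 — 2 2/3 stops larger aperture (brighter).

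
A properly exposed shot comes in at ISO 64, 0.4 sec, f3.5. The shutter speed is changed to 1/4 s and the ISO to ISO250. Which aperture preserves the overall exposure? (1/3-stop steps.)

f/5.6

Shutter speed: 0.4 → 0.3 → 1/4 — 2/3 stop shorter (darker).
ISO: 64 → 80 → 100 → 125 → 160 → 200 → 250 — 2 stops higher (brighter).
Net change so far: 1 1/3 stops brighter. Offset with the aperture: f/3.5 → f/4 → f/4.5 → f/5 → f/5.6.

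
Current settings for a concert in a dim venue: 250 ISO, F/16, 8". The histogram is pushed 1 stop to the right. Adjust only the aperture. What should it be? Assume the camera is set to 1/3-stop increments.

Overexposed by 1 stop → need 1 stop darker.
Aperture: f/16 → f/18 → f/20 → f/22.

f/22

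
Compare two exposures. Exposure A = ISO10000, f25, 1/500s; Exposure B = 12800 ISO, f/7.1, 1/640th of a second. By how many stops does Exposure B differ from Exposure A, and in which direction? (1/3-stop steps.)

3 2/3 stops brighter

Aperture: f/25 → f/22 → f/20 → f/18 → f/16 → f/14 → f/13 → f/11 → f/10 → f/9 → f/8 → f/7.1 — 3 2/3 stops opened up (brighter).
Shutter speed: 1/500 → 1/640 — 1/3 stop faster (darker).
ISO: 10000 → 12800 — 1/3 stop raised (brighter).
Net: +3 2/3 −1/3 +1/3 = +3 2/3 stops.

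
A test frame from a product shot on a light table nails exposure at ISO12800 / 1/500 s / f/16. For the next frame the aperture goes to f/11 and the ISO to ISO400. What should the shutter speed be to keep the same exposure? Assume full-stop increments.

Aperture: f/16 → f/11 — 1 stop opened up (brighter).
ISO: 12800 → 6400 → 3200 → 1600 → 800 → 400 — 5 stops lower (darker).
Net change so far: 4 stops darker. Offset with the shutter speed: 1/500 → 1/250 → 1/125 → 1/60 → 1/30.

1/30s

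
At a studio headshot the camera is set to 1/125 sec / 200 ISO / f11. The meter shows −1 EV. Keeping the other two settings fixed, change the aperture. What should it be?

Underexposed by 1 stop → need 1 stop brighter.
Aperture: f/11 → f/8.

f/8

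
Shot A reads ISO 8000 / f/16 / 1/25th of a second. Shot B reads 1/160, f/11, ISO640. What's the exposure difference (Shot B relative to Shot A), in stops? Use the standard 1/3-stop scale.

5 1/3 stops darker

Aperture: f/16 → f/14 → f/13 → f/11 — 1 stop opened up (brighter).
Shutter speed: 1/25 → 1/30 → 1/40 → 1/50 → 1/60 → 1/80 → 1/100 → 1/125 → 1/160 — 2 2/3 stops shorter (darker).
ISO: 8000 → 6400 → 5000 → 4000 → 3200 → 2500 → 2000 → 1600 → 1250 → 1000 → 800 → 640 — 3 2/3 stops lower (darker).
Net: +1 −2 2/3 −3 2/3 = −5 1/3 stops.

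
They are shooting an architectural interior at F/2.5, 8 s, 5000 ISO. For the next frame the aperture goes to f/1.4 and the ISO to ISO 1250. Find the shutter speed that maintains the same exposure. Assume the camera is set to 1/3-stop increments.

Aperture: f/2.5 → f/2.2 → f/2 → f/1.8 → f/1.6 → f/1.4 — 1 2/3 stops opened up (brighter).
ISO: 5000 → 4000 → 3200 → 2500 → 2000 → 1600 → 1250 — 2 stops lower (darker).
Net change so far: 1/3 stop darker. Offset with the shutter speed: 8 → 10.

10 s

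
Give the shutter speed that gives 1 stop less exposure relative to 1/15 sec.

Shutter speed: 1/15 → 1/30 — 1 stop faster (darker).

1/30s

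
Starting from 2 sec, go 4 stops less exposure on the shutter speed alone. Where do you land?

Shutter speed: 2 → 1 → 1/2 → 1/4 → 1/8 — 4 stops faster (darker).

1/8s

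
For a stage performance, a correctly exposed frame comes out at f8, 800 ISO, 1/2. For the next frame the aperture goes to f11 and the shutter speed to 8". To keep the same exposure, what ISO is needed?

ISO 100

Aperture: f/8 → f/11 — 1 stop narrower (darker).
Shutter speed: 1/2 → 1 → 2 → 4 → 8 — 4 stops slower (brighter).
Net change so far: 3 stops brighter. Offset with the ISO: 800 → 400 → 200 → 100.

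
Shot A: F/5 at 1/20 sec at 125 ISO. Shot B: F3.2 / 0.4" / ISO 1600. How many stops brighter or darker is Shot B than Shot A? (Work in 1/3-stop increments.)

Aperture: f/5 → f/4.5 → f/4 → f/3.5 → f/3.2 — 1 1/3 stops opened up (brighter).
Shutter speed: 1/20 → 1/15 → 1/13 → 1/10 → 1/8 → 1/6 → 1/5 → 1/4 → 0.3 → 0.4 — 3 stops longer (brighter).
ISO: 125 → 160 → 200 → 250 → 320 → 400 → 500 → 640 → 800 → 1000 → 1250 → 1600 — 3 2/3 stops raised (brighter).
Net: +1 1/3 +3 +3 2/3 = +8 stops.

8 stops brighter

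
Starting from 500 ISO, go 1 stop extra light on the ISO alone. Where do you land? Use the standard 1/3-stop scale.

ISO 1000

ISO: 500 → 640 → 800 → 1000 — 1 stop raised (brighter).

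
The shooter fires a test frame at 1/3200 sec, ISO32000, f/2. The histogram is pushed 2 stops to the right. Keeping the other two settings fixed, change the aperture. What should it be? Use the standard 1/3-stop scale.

f/4

Overexposed by 2 stops → need 2 stops darker.
Aperture: f/2 → f/2.2 → f/2.5 → f/2.8 → f/3.2 → f/3.5 → f/4.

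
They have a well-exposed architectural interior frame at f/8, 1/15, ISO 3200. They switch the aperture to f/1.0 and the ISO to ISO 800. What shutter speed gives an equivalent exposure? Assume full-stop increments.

Aperture: f/8 → f/5.6 → f/4 → f/2.8 → f/2 → f/1.4 → f/1.0 — 6 stops wider (brighter).
ISO: 3200 → 1600 → 800 — 2 stops lower (darker).
Net change so far: 4 stops brighter. Offset with the shutter speed: 1/15 → 1/30 → 1/60 → 1/125 → 1/250.

1/250s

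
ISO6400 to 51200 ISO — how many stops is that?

6400 → 12800 → 25600 → 51200 — count the steps: 3 stops.

3 stops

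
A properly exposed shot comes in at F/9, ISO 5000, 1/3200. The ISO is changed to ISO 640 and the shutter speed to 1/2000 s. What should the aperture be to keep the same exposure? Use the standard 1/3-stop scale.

f/4

ISO: 5000 → 4000 → 3200 → 2500 → 2000 → 1600 → 1250 → 1000 → 800 → 640 — 3 stops dropped (darker).
Shutter speed: 1/3200 → 1/2500 → 1/2000 — 2/3 stop slower (brighter).
Net change so far: 2 1/3 stops darker. Offset with the aperture: f/9 → f/8 → f/7.1 → f/6.3 → f/5.6 → f/5 → f/4.5 → f/4.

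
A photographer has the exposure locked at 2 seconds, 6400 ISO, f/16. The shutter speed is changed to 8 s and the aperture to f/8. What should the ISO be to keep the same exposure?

Shutter speed: 2 → 4 → 8 — 2 stops longer (brighter).
Aperture: f/16 → f/11 → f/8 — 2 stops larger aperture (brighter).
Net change so far: 4 stops brighter. Offset with the ISO: 6400 → 3200 → 1600 → 800 → 400.

ISO 400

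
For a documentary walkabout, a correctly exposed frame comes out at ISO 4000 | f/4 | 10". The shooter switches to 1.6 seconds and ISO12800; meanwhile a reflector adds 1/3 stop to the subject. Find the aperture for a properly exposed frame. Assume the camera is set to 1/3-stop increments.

f/3.2

Scene light: 1/3 stop brighter.
Shutter speed: 10 → 8 → 6 → 5 → 4 → 3.2 → 2.5 → 2 → 1.6 — 2 2/3 stops faster (darker).
ISO: 4000 → 5000 → 6400 → 8000 → 10000 → 12800 — 1 2/3 stops higher (brighter).
Net so far: 2/3 stop darker. Aperture: f/4 → f/3.5 → f/3.2.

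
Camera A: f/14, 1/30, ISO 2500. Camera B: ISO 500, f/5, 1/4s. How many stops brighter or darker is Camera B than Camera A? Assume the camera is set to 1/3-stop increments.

3 2/3 stops brighter

Aperture: f/14 → f/13 → f/11 → f/10 → f/9 → f/8 → f/7.1 → f/6.3 → f/5.6 → f/5 — 3 stops larger aperture (brighter).
Shutter speed: 1/30 → 1/25 → 1/20 → 1/15 → 1/13 → 1/10 → 1/8 → 1/6 → 1/5 → 1/4 — 3 stops longer (brighter).
ISO: 2500 → 2000 → 1600 → 1250 → 1000 → 800 → 640 → 500 — 2 1/3 stops lower (darker).
Net: +3 +3 −2 1/3 = +3 2/3 stops.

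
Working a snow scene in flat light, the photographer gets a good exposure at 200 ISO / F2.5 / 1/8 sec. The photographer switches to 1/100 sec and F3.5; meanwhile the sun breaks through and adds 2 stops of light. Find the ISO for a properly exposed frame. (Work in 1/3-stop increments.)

Scene light: 2 stops brighter.
Shutter speed: 1/8 → 1/10 → 1/13 → 1/15 → 1/20 → 1/25 → 1/30 → 1/40 → 1/50 → 1/60 → 1/80 → 1/100 — 3 2/3 stops shorter (darker).
Aperture: f/2.5 → f/2.8 → f/3.2 → f/3.5 — 1 stop smaller aperture (darker).
Net so far: 2 2/3 stops darker. ISO: 200 → 250 → 320 → 400 → 500 → 640 → 800 → 1000 → 1250.

ISO 1250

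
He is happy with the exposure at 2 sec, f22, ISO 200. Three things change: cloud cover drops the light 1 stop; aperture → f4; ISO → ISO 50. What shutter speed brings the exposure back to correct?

1/2s

Scene light: 1 stop darker.
Aperture: f/22 → f/16 → f/11 → f/8 → f/5.6 → f/4 — 5 stops larger aperture (brighter).
ISO: 200 → 100 → 50 — 2 stops dropped (darker).
Net so far: 2 stops brighter. Shutter speed: 2 → 1 → 1/2.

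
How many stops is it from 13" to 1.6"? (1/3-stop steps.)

13 → 10 → 8 → 6 → 5 → 4 → 3.2 → 2.5 → 2 → 1.6 — count the steps: 9 third-stops = 3 stops.

3 stops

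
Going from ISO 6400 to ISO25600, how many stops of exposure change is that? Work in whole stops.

6400 → 12800 → 25600 — count the steps: 2 stops.

2 stops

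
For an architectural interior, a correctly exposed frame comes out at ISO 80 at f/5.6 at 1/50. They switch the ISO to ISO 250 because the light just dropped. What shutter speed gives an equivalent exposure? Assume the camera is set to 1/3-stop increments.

ISO: 80 → 100 → 125 → 160 → 200 → 250 — 1 2/3 stops higher (brighter).
Need 1 2/3 stops darker from the shutter speed: 1/50 → 1/60 → 1/80 → 1/100 → 1/125 → 1/160.

1/160s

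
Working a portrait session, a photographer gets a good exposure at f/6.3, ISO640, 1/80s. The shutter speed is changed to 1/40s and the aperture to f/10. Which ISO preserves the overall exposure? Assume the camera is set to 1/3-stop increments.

Shutter speed: 1/80 → 1/60 → 1/50 → 1/40 — 1 stop slower (brighter).
Aperture: f/6.3 → f/7.1 → f/8 → f/9 → f/10 — 1 1/3 stops stopped down (darker).
Net change so far: 1/3 stop darker. Offset with the ISO: 640 → 800.

ISO 800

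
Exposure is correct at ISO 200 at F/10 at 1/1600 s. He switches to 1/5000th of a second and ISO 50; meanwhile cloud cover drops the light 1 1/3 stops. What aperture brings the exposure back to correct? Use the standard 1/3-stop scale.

Scene light: 1 1/3 stops darker.
Shutter speed: 1/1600 → 1/2000 → 1/2500 → 1/3200 → 1/4000 → 1/5000 — 1 2/3 stops shorter (darker).
ISO: 200 → 160 → 125 → 100 → 80 → 64 → 50 — 2 stops dropped (darker).
Net so far: 5 stops darker. Aperture: f/10 → f/9 → f/8 → f/7.1 → f/6.3 → f/5.6 → f/5 → f/4.5 → f/4 → f/3.5 → f/3.2 → f/2.8 → f/2.5 → f/2.2 → f/2 → f/1.8.

f/1.8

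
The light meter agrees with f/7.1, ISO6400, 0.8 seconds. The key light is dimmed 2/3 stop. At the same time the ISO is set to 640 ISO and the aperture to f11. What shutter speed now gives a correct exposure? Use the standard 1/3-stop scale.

Scene light: 2/3 stop darker.
ISO: 6400 → 5000 → 4000 → 3200 → 2500 → 2000 → 1600 → 1250 → 1000 → 800 → 640 — 3 1/3 stops lower (darker).
Aperture: f/7.1 → f/8 → f/9 → f/10 → f/11 — 1 1/3 stops smaller aperture (darker).
Net so far: 5 1/3 stops darker. Shutter speed: 0.8 → 1 → 1.3 → 1.6 → 2 → 2.5 → 3.2 → 4 → 5 → 6 → 8 → 10 → 13 → 15 → 20 → 25 → 30.

30 s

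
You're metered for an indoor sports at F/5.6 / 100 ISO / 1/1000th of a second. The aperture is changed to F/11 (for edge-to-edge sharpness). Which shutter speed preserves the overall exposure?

1/250s

Aperture: f/5.6 → f/8 → f/11 — 2 stops smaller aperture (darker).
Need 2 stops brighter from the shutter speed: 1/1000 → 1/500 → 1/250.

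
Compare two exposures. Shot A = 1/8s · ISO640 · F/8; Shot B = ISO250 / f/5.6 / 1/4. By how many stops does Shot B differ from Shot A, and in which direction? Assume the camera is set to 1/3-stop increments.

2/3 stop brighter

Aperture: f/8 → f/7.1 → f/6.3 → f/5.6 — 1 stop wider (brighter).
Shutter speed: 1/8 → 1/6 → 1/5 → 1/4 — 1 stop slower (brighter).
ISO: 640 → 500 → 400 → 320 → 250 — 1 1/3 stops dropped (darker).
Net: +1 +1 −1 1/3 = +2/3 stops.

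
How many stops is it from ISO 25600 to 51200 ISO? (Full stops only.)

1 stop

25600 → 51200 — count the steps: 1 stop.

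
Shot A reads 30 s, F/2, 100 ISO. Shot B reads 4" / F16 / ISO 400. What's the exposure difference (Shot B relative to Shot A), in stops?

7 stops darker

Aperture: f/2 → f/2.8 → f/4 → f/5.6 → f/8 → f/11 → f/16 — 6 stops narrower (darker).
Shutter speed: 30 → 15 → 8 → 4 — 3 stops faster (darker).
ISO: 100 → 200 → 400 — 2 stops raised (brighter).
Net: −6 −3 +2 = −7 stops.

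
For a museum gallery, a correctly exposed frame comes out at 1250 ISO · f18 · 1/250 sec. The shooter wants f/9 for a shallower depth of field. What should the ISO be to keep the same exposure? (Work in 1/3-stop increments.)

Aperture: f/18 → f/16 → f/14 → f/13 → f/11 → f/10 → f/9 — 2 stops larger aperture (brighter).
Need 2 stops darker from the ISO: 1250 → 1000 → 800 → 640 → 500 → 400 → 320.

ISO 320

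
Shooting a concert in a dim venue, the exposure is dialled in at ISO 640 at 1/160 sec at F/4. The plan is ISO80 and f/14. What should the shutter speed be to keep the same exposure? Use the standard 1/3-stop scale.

ISO: 640 → 500 → 400 → 320 → 250 → 200 → 160 → 125 → 100 → 80 — 3 stops lower (darker).
Aperture: f/4 → f/4.5 → f/5 → f/5.6 → f/6.3 → f/7.1 → f/8 → f/9 → f/10 → f/11 → f/13 → f/14 — 3 2/3 stops stopped down (darker).
Net change so far: 6 2/3 stops darker. Offset with the shutter speed: 1/160 → 1/125 → 1/100 → 1/80 → 1/60 → 1/50 → 1/40 → 1/30 → 1/25 → 1/20 → 1/15 → 1/13 → 1/10 → 1/8 → 1/6 → 1/5 → 1/4 → 0.3 → 0.4 → 0.5 → 0.6.

0.6 s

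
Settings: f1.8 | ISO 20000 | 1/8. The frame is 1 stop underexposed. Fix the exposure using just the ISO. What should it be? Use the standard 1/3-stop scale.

Underexposed by 1 stop → need 1 stop brighter.
ISO: 20000 → 25600 → 32000 → 40000.

ISO 40000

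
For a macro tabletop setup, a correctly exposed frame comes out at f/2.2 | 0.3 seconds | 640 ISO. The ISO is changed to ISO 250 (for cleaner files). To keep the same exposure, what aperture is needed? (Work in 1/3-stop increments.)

f/1.4

ISO: 640 → 500 → 400 → 320 → 250 — 1 1/3 stops lower (darker).
Need 1 1/3 stops brighter from the aperture: f/2.2 → f/2 → f/1.8 → f/1.6 → f/1.4.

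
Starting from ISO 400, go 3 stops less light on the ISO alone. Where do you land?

ISO 50

ISO: 400 → 200 → 100 → 50 — 3 stops dropped (darker).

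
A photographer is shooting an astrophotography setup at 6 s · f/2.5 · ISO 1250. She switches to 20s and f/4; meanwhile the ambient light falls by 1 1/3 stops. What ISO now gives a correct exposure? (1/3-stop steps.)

ISO 2500

Scene light: 1 1/3 stops darker.
Shutter speed: 6 → 8 → 10 → 13 → 15 → 20 — 1 2/3 stops longer (brighter).
Aperture: f/2.5 → f/2.8 → f/3.2 → f/3.5 → f/4 — 1 1/3 stops stopped down (darker).
Net so far: 1 stop darker. ISO: 1250 → 1600 → 2000 → 2500.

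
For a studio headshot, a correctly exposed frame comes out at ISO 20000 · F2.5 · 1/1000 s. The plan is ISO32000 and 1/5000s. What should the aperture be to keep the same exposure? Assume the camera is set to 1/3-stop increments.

ISO: 20000 → 25600 → 32000 — 2/3 stop higher (brighter).
Shutter speed: 1/1000 → 1/1250 → 1/1600 → 1/2000 → 1/2500 → 1/3200 → 1/4000 → 1/5000 — 2 1/3 stops faster (darker).
Net change so far: 1 2/3 stops darker. Offset with the aperture: f/2.5 → f/2.2 → f/2 → f/1.8 → f/1.6 → f/1.4.

f/1.4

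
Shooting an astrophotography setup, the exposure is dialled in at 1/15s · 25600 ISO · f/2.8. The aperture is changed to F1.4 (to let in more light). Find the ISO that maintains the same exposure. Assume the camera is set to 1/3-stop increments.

ISO 6400

Aperture: f/2.8 → f/2.5 → f/2.2 → f/2 → f/1.8 → f/1.6 → f/1.4 — 2 stops opened up (brighter).
Need 2 stops darker from the ISO: 25600 → 20000 → 16000 → 12800 → 10000 → 8000 → 6400.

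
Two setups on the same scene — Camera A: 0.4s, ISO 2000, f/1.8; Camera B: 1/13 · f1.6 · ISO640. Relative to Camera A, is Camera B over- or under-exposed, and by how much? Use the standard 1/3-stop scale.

3 2/3 stops darker

Aperture: f/1.8 → f/1.6 — 1/3 stop opened up (brighter).
Shutter speed: 0.4 → 0.3 → 1/4 → 1/5 → 1/6 → 1/8 → 1/10 → 1/13 — 2 1/3 stops shorter (darker).
ISO: 2000 → 1600 → 1250 → 1000 → 800 → 640 — 1 2/3 stops lower (darker).
Net: +1/3 −2 1/3 −1 2/3 = −3 2/3 stops.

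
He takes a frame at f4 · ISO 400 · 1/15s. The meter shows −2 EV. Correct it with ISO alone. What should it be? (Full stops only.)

ISO 1600

Underexposed by 2 stops → need 2 stops brighter.
ISO: 400 → 800 → 1600.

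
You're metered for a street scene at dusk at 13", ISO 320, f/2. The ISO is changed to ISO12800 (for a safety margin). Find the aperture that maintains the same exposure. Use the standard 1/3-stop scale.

ISO: 320 → 400 → 500 → 640 → 800 → 1000 → 1250 → 1600 → 2000 → 2500 → 3200 → 4000 → 5000 → 6400 → 8000 → 10000 → 12800 — 5 1/3 stops higher (brighter).
Need 5 1/3 stops darker from the aperture: f/2 → f/2.2 → f/2.5 → f/2.8 → f/3.2 → f/3.5 → f/4 → f/4.5 → f/5 → f/5.6 → f/6.3 → f/7.1 → f/8 → f/9 → f/10 → f/11 → f/13.

f/13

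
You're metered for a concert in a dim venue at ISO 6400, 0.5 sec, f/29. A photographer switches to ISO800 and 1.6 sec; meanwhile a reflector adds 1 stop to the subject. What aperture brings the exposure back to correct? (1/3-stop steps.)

Scene light: 1 stop brighter.
ISO: 6400 → 5000 → 4000 → 3200 → 2500 → 2000 → 1600 → 1250 → 1000 → 800 — 3 stops lower (darker).
Shutter speed: 0.5 → 0.6 → 0.8 → 1 → 1.3 → 1.6 — 1 2/3 stops longer (brighter).
Net so far: 1/3 stop darker. Aperture: f/29 → f/25.

f/25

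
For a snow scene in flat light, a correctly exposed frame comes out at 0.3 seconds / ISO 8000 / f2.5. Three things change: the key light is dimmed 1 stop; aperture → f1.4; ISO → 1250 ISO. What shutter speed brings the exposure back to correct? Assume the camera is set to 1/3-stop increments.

1.3 s

Scene light: 1 stop darker.
Aperture: f/2.5 → f/2.2 → f/2 → f/1.8 → f/1.6 → f/1.4 — 1 2/3 stops wider (brighter).
ISO: 8000 → 6400 → 5000 → 4000 → 3200 → 2500 → 2000 → 1600 → 1250 — 2 2/3 stops lower (darker).
Net so far: 2 stops darker. Shutter speed: 0.3 → 0.4 → 0.5 → 0.6 → 0.8 → 1 → 1.3.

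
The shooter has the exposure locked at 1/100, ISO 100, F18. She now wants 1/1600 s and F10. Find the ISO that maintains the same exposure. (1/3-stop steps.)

Shutter speed: 1/100 → 1/125 → 1/160 → 1/200 → 1/250 → 1/320 → 1/400 → 1/500 → 1/640 → 1/800 → 1/1000 → 1/1250 → 1/1600 — 4 stops shorter (darker).
Aperture: f/18 → f/16 → f/14 → f/13 → f/11 → f/10 — 1 2/3 stops larger aperture (brighter).
Net change so far: 2 1/3 stops darker. Offset with the ISO: 100 → 125 → 160 → 200 → 250 → 320 → 400 → 500.

ISO 500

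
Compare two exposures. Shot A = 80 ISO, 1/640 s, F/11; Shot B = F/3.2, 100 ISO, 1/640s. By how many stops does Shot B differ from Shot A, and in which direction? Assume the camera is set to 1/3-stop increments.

4 stops brighter

Aperture: f/11 → f/10 → f/9 → f/8 → f/7.1 → f/6.3 → f/5.6 → f/5 → f/4.5 → f/4 → f/3.5 → f/3.2 — 3 2/3 stops opened up (brighter).
Shutter speed: unchanged.
ISO: 80 → 100 — 1/3 stop higher (brighter).
Net: +3 2/3 +1/3 = +4 stops.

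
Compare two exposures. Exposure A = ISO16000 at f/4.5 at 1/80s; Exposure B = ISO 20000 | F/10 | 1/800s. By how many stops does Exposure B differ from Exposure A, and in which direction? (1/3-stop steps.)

Aperture: f/4.5 → f/5 → f/5.6 → f/6.3 → f/7.1 → f/8 → f/9 → f/10 — 2 1/3 stops narrower (darker).
Shutter speed: 1/80 → 1/100 → 1/125 → 1/160 → 1/200 → 1/250 → 1/320 → 1/400 → 1/500 → 1/640 → 1/800 — 3 1/3 stops faster (darker).
ISO: 16000 → 20000 — 1/3 stop raised (brighter).
Net: −2 1/3 −3 1/3 +1/3 = −5 1/3 stops.

5 1/3 stops darker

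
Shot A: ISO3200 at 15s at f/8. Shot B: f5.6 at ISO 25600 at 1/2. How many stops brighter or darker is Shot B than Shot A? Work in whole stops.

1 stop darker

Aperture: f/8 → f/5.6 — 1 stop larger aperture (brighter).
Shutter speed: 15 → 8 → 4 → 2 → 1 → 1/2 — 5 stops faster (darker).
ISO: 3200 → 6400 → 12800 → 25600 — 3 stops raised (brighter).
Net: +1 −5 +3 = −1 stop.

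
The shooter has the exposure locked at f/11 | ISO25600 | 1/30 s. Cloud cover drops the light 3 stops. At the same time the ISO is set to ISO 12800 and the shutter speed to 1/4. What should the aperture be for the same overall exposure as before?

Scene light: 3 stops darker.
ISO: 25600 → 12800 — 1 stop lower (darker).
Shutter speed: 1/30 → 1/15 → 1/8 → 1/4 — 3 stops longer (brighter).
Net so far: 1 stop darker. Aperture: f/11 → f/8.

f/8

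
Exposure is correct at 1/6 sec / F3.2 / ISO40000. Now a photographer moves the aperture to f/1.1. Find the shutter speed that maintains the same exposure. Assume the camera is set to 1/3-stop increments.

Aperture: f/3.2 → f/2.8 → f/2.5 → f/2.2 → f/2 → f/1.8 → f/1.6 → f/1.4 → f/1.2 → f/1.1 — 3 stops larger aperture (brighter).
Need 3 stops darker from the shutter speed: 1/6 → 1/8 → 1/10 → 1/13 → 1/15 → 1/20 → 1/25 → 1/30 → 1/40 → 1/50.

1/50s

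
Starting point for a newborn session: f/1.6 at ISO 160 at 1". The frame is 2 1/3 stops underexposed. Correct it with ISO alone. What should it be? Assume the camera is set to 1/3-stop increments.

ISO 800

Underexposed by 2 1/3 stops → need 2 1/3 stops brighter.
ISO: 160 → 200 → 250 → 320 → 400 → 500 → 640 → 800.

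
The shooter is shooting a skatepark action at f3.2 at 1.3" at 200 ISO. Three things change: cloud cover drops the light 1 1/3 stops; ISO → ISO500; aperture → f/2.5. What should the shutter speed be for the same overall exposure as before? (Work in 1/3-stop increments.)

Scene light: 1 1/3 stops darker.
ISO: 200 → 250 → 320 → 400 → 500 — 1 1/3 stops raised (brighter).
Aperture: f/3.2 → f/2.8 → f/2.5 — 2/3 stop opened up (brighter).
Net so far: 2/3 stop brighter. Shutter speed: 1.3 → 1 → 0.8.

0.8 s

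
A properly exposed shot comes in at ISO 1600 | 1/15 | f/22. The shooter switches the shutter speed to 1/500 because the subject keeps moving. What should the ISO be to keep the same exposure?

ISO 51200

Shutter speed: 1/15 → 1/30 → 1/60 → 1/125 → 1/250 → 1/500 — 5 stops faster (darker).
Need 5 stops brighter from the ISO: 1600 → 3200 → 6400 → 12800 → 25600 → 51200.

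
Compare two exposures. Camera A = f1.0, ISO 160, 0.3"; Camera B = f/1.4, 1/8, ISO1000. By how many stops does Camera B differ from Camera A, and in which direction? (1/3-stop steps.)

Aperture: f/1.0 → f/1.1 → f/1.2 → f/1.4 — 1 stop smaller aperture (darker).
Shutter speed: 0.3 → 1/4 → 1/5 → 1/6 → 1/8 — 1 1/3 stops shorter (darker).
ISO: 160 → 200 → 250 → 320 → 400 → 500 → 640 → 800 → 1000 — 2 2/3 stops raised (brighter).
Net: −1 −1 1/3 +2 2/3 = +1/3 stops.

1/3 stop brighter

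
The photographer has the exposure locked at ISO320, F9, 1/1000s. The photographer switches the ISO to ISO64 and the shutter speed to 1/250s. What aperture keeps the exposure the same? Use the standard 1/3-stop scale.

ISO: 320 → 250 → 200 → 160 → 125 → 100 → 80 → 64 — 2 1/3 stops dropped (darker).
Shutter speed: 1/1000 → 1/800 → 1/640 → 1/500 → 1/400 → 1/320 → 1/250 — 2 stops longer (brighter).
Net change so far: 1/3 stop darker. Offset with the aperture: f/9 → f/8.

f/8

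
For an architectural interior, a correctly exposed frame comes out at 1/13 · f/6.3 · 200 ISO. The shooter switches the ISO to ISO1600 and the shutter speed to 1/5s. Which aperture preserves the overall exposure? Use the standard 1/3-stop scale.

f/29

ISO: 200 → 250 → 320 → 400 → 500 → 640 → 800 → 1000 → 1250 → 1600 — 3 stops raised (brighter).
Shutter speed: 1/13 → 1/10 → 1/8 → 1/6 → 1/5 — 1 1/3 stops longer (brighter).
Net change so far: 4 1/3 stops brighter. Offset with the aperture: f/6.3 → f/7.1 → f/8 → f/9 → f/10 → f/11 → f/13 → f/14 → f/16 → f/18 → f/20 → f/22 → f/25 → f/29.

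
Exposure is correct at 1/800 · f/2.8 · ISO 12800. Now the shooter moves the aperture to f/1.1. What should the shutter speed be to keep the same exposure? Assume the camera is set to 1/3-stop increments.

1/5000s

Aperture: f/2.8 → f/2.5 → f/2.2 → f/2 → f/1.8 → f/1.6 → f/1.4 → f/1.2 → f/1.1 — 2 2/3 stops wider (brighter).
Need 2 2/3 stops darker from the shutter speed: 1/800 → 1/1000 → 1/1250 → 1/1600 → 1/2000 → 1/2500 → 1/3200 → 1/4000 → 1/5000.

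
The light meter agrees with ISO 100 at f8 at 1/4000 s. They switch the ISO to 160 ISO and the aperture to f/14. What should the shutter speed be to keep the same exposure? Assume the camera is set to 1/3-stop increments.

1/2000s

ISO: 100 → 125 → 160 — 2/3 stop higher (brighter).
Aperture: f/8 → f/9 → f/10 → f/11 → f/13 → f/14 — 1 2/3 stops smaller aperture (darker).
Net change so far: 1 stop darker. Offset with the shutter speed: 1/4000 → 1/3200 → 1/2500 → 1/2000.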